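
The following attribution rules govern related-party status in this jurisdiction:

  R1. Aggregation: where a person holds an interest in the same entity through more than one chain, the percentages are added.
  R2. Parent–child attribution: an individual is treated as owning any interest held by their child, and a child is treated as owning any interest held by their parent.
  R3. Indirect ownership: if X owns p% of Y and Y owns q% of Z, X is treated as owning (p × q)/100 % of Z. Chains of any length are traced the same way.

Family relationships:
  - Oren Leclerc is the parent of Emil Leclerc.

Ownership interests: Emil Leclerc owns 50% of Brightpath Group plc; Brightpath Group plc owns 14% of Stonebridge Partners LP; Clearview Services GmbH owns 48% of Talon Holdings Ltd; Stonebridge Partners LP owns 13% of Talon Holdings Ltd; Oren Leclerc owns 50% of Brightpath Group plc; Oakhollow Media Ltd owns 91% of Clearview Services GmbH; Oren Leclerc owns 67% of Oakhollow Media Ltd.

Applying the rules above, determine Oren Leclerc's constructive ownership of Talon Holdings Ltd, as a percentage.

By parent–child attribution (R2), Oren Leclerc is treated as also owning Emil Leclerc's interest in Brightpath Group plc, giving 50% + 50% = 100%.
Chain via Brightpath Group plc → Stonebridge Partners LP (R3): 100% × 14% × 13% = 1.82% of Talon Holdings Ltd.
Chain via Oakhollow Media Ltd → Clearview Services GmbH (R3): 67% × 91% × 48% = 29.2656% of Talon Holdings Ltd.
Aggregating (R1): 1.82% + 29.2656% = 31.0856%.

31.0856%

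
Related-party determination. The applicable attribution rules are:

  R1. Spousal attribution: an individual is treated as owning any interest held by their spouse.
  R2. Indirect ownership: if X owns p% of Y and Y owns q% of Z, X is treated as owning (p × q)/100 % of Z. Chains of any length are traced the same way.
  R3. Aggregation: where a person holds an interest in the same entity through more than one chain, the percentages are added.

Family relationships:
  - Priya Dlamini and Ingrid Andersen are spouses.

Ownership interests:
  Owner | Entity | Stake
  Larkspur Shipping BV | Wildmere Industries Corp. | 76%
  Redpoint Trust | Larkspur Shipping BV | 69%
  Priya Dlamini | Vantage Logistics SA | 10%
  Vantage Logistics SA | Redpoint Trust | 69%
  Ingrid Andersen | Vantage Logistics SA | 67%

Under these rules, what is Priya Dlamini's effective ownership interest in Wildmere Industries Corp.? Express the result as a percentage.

By spousal attribution (R1), Priya Dlamini is treated as also owning Ingrid Andersen's interest in Vantage Logistics SA, giving 10% + 67% = 77%.
Chain via Vantage Logistics SA → Redpoint Trust → Larkspur Shipping BV (R2): 77% × 69% × 69% × 76% = 27.861372% of Wildmere Industries Corp.

27.861372%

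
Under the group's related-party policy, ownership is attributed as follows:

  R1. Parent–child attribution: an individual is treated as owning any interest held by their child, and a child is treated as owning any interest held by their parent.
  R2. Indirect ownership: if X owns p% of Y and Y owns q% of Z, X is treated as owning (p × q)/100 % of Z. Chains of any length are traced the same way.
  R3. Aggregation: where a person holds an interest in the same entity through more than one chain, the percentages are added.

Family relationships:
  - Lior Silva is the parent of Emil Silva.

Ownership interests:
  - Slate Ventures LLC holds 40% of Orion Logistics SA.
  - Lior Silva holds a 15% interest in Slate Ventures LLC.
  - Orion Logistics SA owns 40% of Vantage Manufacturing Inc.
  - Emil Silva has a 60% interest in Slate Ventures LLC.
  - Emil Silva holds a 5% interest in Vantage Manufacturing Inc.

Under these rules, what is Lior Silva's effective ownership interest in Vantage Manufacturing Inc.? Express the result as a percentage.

17%

By parent–child attribution (R1), Lior Silva is treated as also owning Emil Silva's interest in Slate Ventures LLC, giving 15% + 60% = 75%.
By parent–child attribution (R1), Lior Silva is treated as owning Emil Silva's 5% interest in Vantage Manufacturing Inc.
Chain via Slate Ventures LLC → Orion Logistics SA (R2): 75% × 40% × 40% = 12% of Vantage Manufacturing Inc.
Direct interest in Vantage Manufacturing Inc: 5%.
Aggregating (R3): 12% + 5% = 17%.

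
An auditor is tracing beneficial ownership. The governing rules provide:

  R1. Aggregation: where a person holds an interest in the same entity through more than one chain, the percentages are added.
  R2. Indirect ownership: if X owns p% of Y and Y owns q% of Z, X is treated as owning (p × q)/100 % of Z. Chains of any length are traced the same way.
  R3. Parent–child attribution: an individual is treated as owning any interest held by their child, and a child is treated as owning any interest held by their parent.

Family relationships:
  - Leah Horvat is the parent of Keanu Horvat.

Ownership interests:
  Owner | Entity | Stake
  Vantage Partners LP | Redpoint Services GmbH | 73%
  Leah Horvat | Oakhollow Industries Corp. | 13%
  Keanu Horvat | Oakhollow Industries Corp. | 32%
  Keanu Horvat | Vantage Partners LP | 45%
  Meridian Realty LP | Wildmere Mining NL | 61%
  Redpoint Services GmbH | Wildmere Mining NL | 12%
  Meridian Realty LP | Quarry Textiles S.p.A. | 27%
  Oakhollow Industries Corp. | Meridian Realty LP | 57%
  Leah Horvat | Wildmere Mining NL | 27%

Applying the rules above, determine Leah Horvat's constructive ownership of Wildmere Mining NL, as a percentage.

By parent–child attribution (R3), Leah Horvat is treated as also owning Keanu Horvat's interest in Oakhollow Industries Corp, giving 13% + 32% = 45%.
By parent–child attribution (R3), Leah Horvat is treated as owning Keanu Horvat's 45% interest in Vantage Partners LP.
Chain via Oakhollow Industries Corp. → Meridian Realty LP (R2): 45% × 57% × 61% = 15.6465% of Wildmere Mining NL.
Direct interest in Wildmere Mining NL: 27%.
Chain via Vantage Partners LP → Redpoint Services GmbH (R2): 45% × 73% × 12% = 3.942% of Wildmere Mining NL.
Aggregating (R1): 15.6465% + 27% + 3.942% = 46.5885%.

46.5885%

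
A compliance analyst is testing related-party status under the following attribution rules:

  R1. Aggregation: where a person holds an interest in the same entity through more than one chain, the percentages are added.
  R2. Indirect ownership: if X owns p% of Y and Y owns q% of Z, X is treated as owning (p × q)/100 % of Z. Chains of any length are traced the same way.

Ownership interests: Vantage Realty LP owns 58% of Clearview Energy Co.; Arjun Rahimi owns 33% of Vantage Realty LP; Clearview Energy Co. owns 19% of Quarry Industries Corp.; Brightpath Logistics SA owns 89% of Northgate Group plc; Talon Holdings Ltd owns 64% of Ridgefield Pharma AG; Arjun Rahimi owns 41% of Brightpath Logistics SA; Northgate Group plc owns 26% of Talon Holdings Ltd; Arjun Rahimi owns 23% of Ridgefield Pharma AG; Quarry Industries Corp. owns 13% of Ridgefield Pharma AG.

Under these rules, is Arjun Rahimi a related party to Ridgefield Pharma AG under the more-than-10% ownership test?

Chain via Brightpath Logistics SA → Northgate Group plc → Talon Holdings Ltd (R2): 41% × 89% × 26% × 64% = 6.071936% of Ridgefield Pharma AG.
Chain via Vantage Realty LP → Clearview Energy Co. → Quarry Industries Corp. (R2): 33% × 58% × 19% × 13% = 0.472758% of Ridgefield Pharma AG.
Direct interest in Ridgefield Pharma AG: 23%.
Aggregating (R1): 6.071936% + 0.472758% + 23% = 29.544694%.
29.544694% exceeds the 10% threshold, so Arjun is a related party to Ridgefield Pharma AG.

Yes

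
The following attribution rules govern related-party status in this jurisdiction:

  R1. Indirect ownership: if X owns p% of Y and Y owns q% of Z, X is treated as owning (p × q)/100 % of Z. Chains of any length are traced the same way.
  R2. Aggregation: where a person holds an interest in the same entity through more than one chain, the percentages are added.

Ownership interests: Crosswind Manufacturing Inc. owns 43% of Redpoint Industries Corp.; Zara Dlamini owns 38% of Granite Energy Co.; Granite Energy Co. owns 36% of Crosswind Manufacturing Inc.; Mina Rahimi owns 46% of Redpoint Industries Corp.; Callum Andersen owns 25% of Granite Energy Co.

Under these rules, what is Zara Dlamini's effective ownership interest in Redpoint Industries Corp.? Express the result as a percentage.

Chain via Granite Energy Co. → Crosswind Manufacturing Inc. (R1): 38% × 36% × 43% = 5.8824% of Redpoint Industries Corp.

5.8824%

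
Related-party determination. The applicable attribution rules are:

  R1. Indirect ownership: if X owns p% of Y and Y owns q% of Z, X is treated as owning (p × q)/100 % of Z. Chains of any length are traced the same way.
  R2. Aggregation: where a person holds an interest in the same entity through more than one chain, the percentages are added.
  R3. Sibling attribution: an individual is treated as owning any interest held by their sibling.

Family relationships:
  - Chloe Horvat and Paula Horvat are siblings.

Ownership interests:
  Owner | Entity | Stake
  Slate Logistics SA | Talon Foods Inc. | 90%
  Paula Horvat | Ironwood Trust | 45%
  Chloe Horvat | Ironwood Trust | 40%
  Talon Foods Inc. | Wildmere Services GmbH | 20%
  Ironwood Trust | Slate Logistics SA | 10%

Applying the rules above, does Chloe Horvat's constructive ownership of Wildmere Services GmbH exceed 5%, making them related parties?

No

By sibling attribution (R3), Chloe Horvat is treated as also owning Paula Horvat's interest in Ironwood Trust, giving 40% + 45% = 85%.
Chain via Ironwood Trust → Slate Logistics SA → Talon Foods Inc. (R1): 85% × 10% × 90% × 20% = 1.53% of Wildmere Services GmbH.
1.53% does not exceed the 5% threshold, so Chloe is not a related party to Wildmere Services GmbH.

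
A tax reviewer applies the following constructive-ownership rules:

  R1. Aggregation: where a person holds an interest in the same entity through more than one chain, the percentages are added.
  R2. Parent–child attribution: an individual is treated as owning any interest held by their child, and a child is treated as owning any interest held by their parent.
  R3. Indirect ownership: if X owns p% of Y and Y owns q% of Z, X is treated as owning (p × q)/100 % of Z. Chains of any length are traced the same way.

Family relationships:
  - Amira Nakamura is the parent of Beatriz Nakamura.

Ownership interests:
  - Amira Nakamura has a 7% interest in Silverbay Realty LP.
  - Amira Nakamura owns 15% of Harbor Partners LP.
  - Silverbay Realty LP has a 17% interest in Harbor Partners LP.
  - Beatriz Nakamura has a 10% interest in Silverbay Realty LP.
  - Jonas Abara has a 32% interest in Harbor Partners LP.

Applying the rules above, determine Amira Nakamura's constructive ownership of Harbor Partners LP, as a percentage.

By parent–child attribution (R2), Amira Nakamura is treated as also owning Beatriz Nakamura's interest in Silverbay Realty LP, giving 7% + 10% = 17%.
Chain via Silverbay Realty LP (R3): 17% × 17% = 2.89% of Harbor Partners LP.
Direct interest in Harbor Partners LP: 15%.
Aggregating (R1): 2.89% + 15% = 17.89%.

17.89%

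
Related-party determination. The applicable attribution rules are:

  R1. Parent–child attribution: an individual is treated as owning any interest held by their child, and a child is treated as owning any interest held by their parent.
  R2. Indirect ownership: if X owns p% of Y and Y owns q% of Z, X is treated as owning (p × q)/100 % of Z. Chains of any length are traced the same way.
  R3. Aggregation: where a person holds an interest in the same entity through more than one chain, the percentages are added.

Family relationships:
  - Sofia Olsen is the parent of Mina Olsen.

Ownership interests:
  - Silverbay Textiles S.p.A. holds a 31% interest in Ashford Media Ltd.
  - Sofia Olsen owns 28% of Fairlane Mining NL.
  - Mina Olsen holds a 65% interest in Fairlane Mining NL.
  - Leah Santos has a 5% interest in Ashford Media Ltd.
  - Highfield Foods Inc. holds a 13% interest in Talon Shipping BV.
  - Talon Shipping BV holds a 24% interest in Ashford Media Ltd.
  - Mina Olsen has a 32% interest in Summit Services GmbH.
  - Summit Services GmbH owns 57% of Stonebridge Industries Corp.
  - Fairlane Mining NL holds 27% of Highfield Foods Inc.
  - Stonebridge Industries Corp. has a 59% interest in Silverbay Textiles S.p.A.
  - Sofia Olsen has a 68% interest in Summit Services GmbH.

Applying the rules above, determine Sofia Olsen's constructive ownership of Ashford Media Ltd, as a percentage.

By parent–child attribution (R1), Sofia Olsen is treated as also owning Mina Olsen's interest in Summit Services GmbH, giving 68% + 32% = 100%.
By parent–child attribution (R1), Sofia Olsen is treated as also owning Mina Olsen's interest in Fairlane Mining NL, giving 28% + 65% = 93%.
Chain via Summit Services GmbH → Stonebridge Industries Corp. → Silverbay Textiles S.p.A. (R2): 100% × 57% × 59% × 31% = 10.4253% of Ashford Media Ltd.
Chain via Fairlane Mining NL → Highfield Foods Inc. → Talon Shipping BV (R2): 93% × 27% × 13% × 24% = 0.783432% of Ashford Media Ltd.
Aggregating (R3): 10.4253% + 0.783432% = 11.208732%.

11.208732%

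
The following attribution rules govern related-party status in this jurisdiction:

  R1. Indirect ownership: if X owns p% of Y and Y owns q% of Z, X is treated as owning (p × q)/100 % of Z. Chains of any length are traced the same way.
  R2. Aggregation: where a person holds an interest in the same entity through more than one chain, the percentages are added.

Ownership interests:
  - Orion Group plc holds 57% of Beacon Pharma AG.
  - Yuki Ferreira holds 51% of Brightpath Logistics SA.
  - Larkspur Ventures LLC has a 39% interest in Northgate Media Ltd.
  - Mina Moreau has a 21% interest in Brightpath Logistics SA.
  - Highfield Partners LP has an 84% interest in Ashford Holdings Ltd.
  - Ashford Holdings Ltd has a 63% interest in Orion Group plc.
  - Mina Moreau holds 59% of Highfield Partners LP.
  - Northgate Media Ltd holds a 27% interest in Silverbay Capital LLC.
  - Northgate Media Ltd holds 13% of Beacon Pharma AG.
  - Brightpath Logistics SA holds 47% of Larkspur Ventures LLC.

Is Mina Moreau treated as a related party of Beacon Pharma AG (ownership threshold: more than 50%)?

Chain via Brightpath Logistics SA → Larkspur Ventures LLC → Northgate Media Ltd (R1): 21% × 47% × 39% × 13% = 0.500409% of Beacon Pharma AG.
Chain via Highfield Partners LP → Ashford Holdings Ltd → Orion Group plc (R1): 59% × 84% × 63% × 57% = 17.796996% of Beacon Pharma AG.
Aggregating (R2): 0.500409% + 17.796996% = 18.297405%.
18.297405% does not exceed the 50% threshold, so Mina is not a related party to Beacon Pharma AG.

No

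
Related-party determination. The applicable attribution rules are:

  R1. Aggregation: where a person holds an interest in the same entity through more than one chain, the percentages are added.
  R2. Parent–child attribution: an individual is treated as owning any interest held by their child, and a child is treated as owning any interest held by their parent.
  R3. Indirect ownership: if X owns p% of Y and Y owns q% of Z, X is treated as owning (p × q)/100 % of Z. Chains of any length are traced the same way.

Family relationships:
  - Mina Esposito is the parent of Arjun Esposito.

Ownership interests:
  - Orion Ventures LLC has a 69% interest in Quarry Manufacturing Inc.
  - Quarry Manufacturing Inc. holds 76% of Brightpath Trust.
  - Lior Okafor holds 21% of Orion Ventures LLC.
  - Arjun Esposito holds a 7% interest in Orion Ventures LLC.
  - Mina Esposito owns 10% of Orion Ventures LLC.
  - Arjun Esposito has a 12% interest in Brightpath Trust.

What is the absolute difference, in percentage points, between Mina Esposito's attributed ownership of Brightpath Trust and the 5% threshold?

15.9148

By parent–child attribution (R2), Mina Esposito is treated as also owning Arjun Esposito's interest in Orion Ventures LLC, giving 10% + 7% = 17%.
By parent–child attribution (R2), Mina Esposito is treated as owning Arjun Esposito's 12% interest in Brightpath Trust.
Chain via Orion Ventures LLC → Quarry Manufacturing Inc. (R3): 17% × 69% × 76% = 8.9148% of Brightpath Trust.
Direct interest in Brightpath Trust: 12%.
Aggregating (R1): 8.9148% + 12% = 20.9148%.
20.9148% exceeds the 5% threshold by 15.9148 percentage points.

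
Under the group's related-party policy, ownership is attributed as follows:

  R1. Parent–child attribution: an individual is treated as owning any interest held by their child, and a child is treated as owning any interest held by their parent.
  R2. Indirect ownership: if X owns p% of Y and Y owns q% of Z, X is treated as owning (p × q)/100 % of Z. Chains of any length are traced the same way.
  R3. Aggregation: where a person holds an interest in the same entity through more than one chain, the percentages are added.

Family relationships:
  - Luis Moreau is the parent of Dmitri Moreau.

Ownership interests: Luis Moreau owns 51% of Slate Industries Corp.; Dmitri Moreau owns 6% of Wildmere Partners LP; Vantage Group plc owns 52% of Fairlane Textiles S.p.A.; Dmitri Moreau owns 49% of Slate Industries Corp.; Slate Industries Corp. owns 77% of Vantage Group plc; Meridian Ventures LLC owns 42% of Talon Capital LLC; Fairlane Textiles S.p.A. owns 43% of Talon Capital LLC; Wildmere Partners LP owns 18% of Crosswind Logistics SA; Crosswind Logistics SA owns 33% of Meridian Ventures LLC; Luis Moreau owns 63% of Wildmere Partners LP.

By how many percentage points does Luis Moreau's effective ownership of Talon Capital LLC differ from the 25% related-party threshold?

By parent–child attribution (R1), Luis Moreau is treated as also owning Dmitri Moreau's interest in Slate Industries Corp, giving 51% + 49% = 100%.
By parent–child attribution (R1), Luis Moreau is treated as also owning Dmitri Moreau's interest in Wildmere Partners LP, giving 63% + 6% = 69%.
Chain via Slate Industries Corp. → Vantage Group plc → Fairlane Textiles S.p.A. (R2): 100% × 77% × 52% × 43% = 17.2172% of Talon Capital LLC.
Chain via Wildmere Partners LP → Crosswind Logistics SA → Meridian Ventures LLC (R2): 69% × 18% × 33% × 42% = 1.721412% of Talon Capital LLC.
Aggregating (R3): 17.2172% + 1.721412% = 18.938612%.
18.938612% falls short of the 25% threshold by 6.061388 percentage points.

6.061388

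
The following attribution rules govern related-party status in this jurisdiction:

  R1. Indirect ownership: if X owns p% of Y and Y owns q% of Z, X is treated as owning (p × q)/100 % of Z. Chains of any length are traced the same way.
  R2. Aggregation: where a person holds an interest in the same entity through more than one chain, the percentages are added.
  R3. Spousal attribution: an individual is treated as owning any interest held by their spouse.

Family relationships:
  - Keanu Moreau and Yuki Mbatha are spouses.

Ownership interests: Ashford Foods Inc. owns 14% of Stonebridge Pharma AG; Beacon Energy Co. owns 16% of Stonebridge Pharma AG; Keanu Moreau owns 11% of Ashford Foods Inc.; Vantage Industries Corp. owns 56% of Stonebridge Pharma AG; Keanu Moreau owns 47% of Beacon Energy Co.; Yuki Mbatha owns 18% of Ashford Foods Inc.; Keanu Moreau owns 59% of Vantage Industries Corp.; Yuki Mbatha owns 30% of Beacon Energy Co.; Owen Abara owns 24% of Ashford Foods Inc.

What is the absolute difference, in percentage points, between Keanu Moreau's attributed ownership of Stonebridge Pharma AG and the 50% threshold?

By spousal attribution (R3), Keanu Moreau is treated as also owning Yuki Mbatha's interest in Ashford Foods Inc, giving 11% + 18% = 29%.
By spousal attribution (R3), Keanu Moreau is treated as also owning Yuki Mbatha's interest in Beacon Energy Co, giving 47% + 30% = 77%.
Chain via Ashford Foods Inc. (R1): 29% × 14% = 4.06% of Stonebridge Pharma AG.
Chain via Beacon Energy Co. (R1): 77% × 16% = 12.32% of Stonebridge Pharma AG.
Chain via Vantage Industries Corp. (R1): 59% × 56% = 33.04% of Stonebridge Pharma AG.
Aggregating (R2): 4.06% + 12.32% + 33.04% = 49.42%.
49.42% falls short of the 50% threshold by 0.58 percentage points.

0.58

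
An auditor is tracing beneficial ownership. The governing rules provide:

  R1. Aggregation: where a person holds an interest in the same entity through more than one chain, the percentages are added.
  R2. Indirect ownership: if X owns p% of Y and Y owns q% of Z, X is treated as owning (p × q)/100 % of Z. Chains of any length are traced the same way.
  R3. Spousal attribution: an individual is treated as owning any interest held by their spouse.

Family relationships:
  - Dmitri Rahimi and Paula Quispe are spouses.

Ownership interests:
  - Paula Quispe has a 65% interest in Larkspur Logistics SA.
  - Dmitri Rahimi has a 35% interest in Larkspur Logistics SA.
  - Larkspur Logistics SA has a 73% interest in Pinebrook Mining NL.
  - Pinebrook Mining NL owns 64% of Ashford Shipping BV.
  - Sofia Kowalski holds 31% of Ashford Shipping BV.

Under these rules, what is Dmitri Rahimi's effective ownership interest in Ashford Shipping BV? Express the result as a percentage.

46.72%

By spousal attribution (R3), Dmitri Rahimi is treated as also owning Paula Quispe's interest in Larkspur Logistics SA, giving 35% + 65% = 100%.
Chain via Larkspur Logistics SA → Pinebrook Mining NL (R2): 100% × 73% × 64% = 46.72% of Ashford Shipping BV.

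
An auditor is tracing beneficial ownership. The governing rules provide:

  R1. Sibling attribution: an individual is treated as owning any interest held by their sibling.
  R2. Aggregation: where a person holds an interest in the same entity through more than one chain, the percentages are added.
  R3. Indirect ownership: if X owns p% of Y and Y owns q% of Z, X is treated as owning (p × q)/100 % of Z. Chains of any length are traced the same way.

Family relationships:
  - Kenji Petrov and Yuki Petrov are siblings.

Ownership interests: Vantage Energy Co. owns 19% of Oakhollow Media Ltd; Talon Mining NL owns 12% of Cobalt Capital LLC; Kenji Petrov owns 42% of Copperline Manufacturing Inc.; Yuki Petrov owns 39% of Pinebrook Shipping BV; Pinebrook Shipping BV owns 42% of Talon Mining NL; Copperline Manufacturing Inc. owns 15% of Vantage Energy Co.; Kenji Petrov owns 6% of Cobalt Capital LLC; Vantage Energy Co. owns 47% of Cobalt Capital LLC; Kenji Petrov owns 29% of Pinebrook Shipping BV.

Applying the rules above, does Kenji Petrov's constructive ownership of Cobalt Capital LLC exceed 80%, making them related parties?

No

By sibling attribution (R1), Kenji Petrov is treated as also owning Yuki Petrov's interest in Pinebrook Shipping BV, giving 29% + 39% = 68%.
Chain via Copperline Manufacturing Inc. → Vantage Energy Co. (R3): 42% × 15% × 47% = 2.961% of Cobalt Capital LLC.
Chain via Pinebrook Shipping BV → Talon Mining NL (R3): 68% × 42% × 12% = 3.4272% of Cobalt Capital LLC.
Direct interest in Cobalt Capital LLC: 6%.
Aggregating (R2): 2.961% + 3.4272% + 6% = 12.3882%.
12.3882% does not exceed the 80% threshold, so Kenji is not a related party to Cobalt Capital LLC.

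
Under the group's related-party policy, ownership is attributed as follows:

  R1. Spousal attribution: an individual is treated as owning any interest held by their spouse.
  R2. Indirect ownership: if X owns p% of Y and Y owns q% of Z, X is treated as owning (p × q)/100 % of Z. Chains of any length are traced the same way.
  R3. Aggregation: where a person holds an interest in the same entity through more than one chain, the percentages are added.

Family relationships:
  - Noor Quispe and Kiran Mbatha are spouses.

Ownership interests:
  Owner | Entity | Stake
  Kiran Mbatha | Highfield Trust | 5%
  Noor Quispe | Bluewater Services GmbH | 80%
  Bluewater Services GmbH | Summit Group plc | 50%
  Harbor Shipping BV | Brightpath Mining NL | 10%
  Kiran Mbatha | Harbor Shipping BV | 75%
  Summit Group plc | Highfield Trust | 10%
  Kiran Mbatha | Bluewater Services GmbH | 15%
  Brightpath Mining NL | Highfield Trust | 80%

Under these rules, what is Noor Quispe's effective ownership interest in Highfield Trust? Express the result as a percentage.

By spousal attribution (R1), Noor Quispe is treated as also owning Kiran Mbatha's interest in Bluewater Services GmbH, giving 80% + 15% = 95%.
By spousal attribution (R1), Noor Quispe is treated as owning Kiran Mbatha's 75% interest in Harbor Shipping BV.
By spousal attribution (R1), Noor Quispe is treated as owning Kiran Mbatha's 5% interest in Highfield Trust.
Chain via Bluewater Services GmbH → Summit Group plc (R2): 95% × 50% × 10% = 4.75% of Highfield Trust.
Chain via Harbor Shipping BV → Brightpath Mining NL (R2): 75% × 10% × 80% = 6% of Highfield Trust.
Direct interest in Highfield Trust: 5%.
Aggregating (R3): 4.75% + 6% + 5% = 15.75%.

15.75%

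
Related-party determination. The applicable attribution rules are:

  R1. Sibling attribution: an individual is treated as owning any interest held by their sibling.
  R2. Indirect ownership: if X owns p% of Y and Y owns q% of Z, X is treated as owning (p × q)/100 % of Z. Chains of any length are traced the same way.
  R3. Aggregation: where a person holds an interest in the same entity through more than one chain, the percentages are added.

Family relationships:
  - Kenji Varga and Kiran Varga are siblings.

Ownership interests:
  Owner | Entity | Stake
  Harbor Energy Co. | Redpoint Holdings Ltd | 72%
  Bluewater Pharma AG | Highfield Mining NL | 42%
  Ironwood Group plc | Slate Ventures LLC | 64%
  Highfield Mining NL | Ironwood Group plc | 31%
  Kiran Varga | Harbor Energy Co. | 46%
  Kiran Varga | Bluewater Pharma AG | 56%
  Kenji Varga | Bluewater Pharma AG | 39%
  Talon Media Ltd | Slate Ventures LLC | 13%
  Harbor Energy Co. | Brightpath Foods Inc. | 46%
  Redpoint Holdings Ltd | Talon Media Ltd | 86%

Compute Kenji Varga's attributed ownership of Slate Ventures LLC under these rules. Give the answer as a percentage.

11.618976%

By sibling attribution (R1), Kenji Varga is treated as also owning Kiran Varga's interest in Bluewater Pharma AG, giving 39% + 56% = 95%.
By sibling attribution (R1), Kenji Varga is treated as owning Kiran Varga's 46% interest in Harbor Energy Co.
Chain via Bluewater Pharma AG → Highfield Mining NL → Ironwood Group plc (R2): 95% × 42% × 31% × 64% = 7.91616% of Slate Ventures LLC.
Chain via Harbor Energy Co. → Redpoint Holdings Ltd → Talon Media Ltd (R2): 46% × 72% × 86% × 13% = 3.702816% of Slate Ventures LLC.
Aggregating (R3): 7.91616% + 3.702816% = 11.618976%.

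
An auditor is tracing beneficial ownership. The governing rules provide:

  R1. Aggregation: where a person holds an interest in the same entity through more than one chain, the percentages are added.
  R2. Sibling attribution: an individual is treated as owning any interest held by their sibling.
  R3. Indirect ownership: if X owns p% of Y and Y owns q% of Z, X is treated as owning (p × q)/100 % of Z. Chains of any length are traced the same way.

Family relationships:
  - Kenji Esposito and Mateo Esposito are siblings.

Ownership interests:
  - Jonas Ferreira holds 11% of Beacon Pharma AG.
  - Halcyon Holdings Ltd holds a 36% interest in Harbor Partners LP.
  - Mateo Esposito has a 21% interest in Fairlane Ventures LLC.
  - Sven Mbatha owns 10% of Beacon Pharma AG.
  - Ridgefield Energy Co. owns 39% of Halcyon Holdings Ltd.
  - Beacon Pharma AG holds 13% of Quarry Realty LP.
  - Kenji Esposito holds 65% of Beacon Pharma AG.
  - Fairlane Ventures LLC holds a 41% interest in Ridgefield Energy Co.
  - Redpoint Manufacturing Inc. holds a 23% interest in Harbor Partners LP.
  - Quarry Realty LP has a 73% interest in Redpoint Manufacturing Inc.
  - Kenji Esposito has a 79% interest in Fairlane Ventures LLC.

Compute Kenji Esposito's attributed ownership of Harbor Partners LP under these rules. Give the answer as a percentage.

7.175155%

By sibling attribution (R2), Kenji Esposito is treated as also owning Mateo Esposito's interest in Fairlane Ventures LLC, giving 79% + 21% = 100%.
Chain via Fairlane Ventures LLC → Ridgefield Energy Co. → Halcyon Holdings Ltd (R3): 100% × 41% × 39% × 36% = 5.7564% of Harbor Partners LP.
Chain via Beacon Pharma AG → Quarry Realty LP → Redpoint Manufacturing Inc. (R3): 65% × 13% × 73% × 23% = 1.418755% of Harbor Partners LP.
Aggregating (R1): 5.7564% + 1.418755% = 7.175155%.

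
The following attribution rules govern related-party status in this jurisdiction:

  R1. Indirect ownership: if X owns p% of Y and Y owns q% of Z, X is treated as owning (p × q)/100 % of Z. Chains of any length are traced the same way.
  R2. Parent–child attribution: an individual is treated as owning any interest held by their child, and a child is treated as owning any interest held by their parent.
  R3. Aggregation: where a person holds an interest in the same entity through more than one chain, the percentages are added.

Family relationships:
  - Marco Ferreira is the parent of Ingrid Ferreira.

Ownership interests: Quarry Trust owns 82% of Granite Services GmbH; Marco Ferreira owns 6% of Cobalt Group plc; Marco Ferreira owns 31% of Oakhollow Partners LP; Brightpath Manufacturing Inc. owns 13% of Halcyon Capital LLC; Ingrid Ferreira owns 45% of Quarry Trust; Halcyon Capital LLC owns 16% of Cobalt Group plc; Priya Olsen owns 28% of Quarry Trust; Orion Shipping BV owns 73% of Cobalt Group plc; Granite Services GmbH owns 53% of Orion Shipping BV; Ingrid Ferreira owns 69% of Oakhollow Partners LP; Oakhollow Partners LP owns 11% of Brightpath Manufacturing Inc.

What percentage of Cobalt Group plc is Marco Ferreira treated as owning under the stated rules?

By parent–child attribution (R2), Marco Ferreira is treated as also owning Ingrid Ferreira's interest in Oakhollow Partners LP, giving 31% + 69% = 100%.
By parent–child attribution (R2), Marco Ferreira is treated as owning Ingrid Ferreira's 45% interest in Quarry Trust.
Chain via Oakhollow Partners LP → Brightpath Manufacturing Inc. → Halcyon Capital LLC (R1): 100% × 11% × 13% × 16% = 0.2288% of Cobalt Group plc.
Direct interest in Cobalt Group plc: 6%.
Chain via Quarry Trust → Granite Services GmbH → Orion Shipping BV (R1): 45% × 82% × 53% × 73% = 14.27661% of Cobalt Group plc.
Aggregating (R3): 0.2288% + 6% + 14.27661% = 20.50541%.

20.50541%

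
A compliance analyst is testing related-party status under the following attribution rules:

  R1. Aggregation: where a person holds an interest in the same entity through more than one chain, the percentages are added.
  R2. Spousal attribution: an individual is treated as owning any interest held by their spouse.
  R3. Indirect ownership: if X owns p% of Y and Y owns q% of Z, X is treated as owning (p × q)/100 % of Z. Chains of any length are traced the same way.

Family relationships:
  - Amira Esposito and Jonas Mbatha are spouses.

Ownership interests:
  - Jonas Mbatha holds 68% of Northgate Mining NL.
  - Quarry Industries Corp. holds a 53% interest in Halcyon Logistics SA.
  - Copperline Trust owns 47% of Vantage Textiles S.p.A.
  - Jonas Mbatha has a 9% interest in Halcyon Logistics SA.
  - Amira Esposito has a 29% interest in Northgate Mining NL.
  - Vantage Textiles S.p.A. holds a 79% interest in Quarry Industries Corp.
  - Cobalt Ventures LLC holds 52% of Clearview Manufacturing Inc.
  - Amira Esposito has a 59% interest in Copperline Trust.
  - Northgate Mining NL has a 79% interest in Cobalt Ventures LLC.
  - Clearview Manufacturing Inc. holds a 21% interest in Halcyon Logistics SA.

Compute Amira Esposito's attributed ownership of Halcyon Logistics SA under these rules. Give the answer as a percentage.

28.978547%

By spousal attribution (R2), Amira Esposito is treated as also owning Jonas Mbatha's interest in Northgate Mining NL, giving 29% + 68% = 97%.
By spousal attribution (R2), Amira Esposito is treated as owning Jonas Mbatha's 9% interest in Halcyon Logistics SA.
Chain via Copperline Trust → Vantage Textiles S.p.A. → Quarry Industries Corp. (R3): 59% × 47% × 79% × 53% = 11.610551% of Halcyon Logistics SA.
Chain via Northgate Mining NL → Cobalt Ventures LLC → Clearview Manufacturing Inc. (R3): 97% × 79% × 52% × 21% = 8.367996% of Halcyon Logistics SA.
Direct interest in Halcyon Logistics SA: 9%.
Aggregating (R1): 11.610551% + 8.367996% + 9% = 28.978547%.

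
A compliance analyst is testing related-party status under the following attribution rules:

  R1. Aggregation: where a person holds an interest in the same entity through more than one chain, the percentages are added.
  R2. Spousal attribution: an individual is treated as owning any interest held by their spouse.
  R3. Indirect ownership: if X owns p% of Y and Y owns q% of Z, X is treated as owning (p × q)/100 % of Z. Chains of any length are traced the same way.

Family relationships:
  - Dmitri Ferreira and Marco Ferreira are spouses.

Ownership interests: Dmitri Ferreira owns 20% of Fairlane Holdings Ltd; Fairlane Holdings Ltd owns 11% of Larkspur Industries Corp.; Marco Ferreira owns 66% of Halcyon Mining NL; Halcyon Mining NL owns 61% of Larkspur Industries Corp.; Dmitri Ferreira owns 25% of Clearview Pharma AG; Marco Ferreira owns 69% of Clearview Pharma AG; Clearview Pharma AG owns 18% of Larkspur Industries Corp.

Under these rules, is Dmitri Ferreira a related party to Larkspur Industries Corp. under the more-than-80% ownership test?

No

By spousal attribution (R2), Dmitri Ferreira is treated as also owning Marco Ferreira's interest in Clearview Pharma AG, giving 25% + 69% = 94%.
By spousal attribution (R2), Dmitri Ferreira is treated as owning Marco Ferreira's 66% interest in Halcyon Mining NL.
Chain via Fairlane Holdings Ltd (R3): 20% × 11% = 2.2% of Larkspur Industries Corp.
Chain via Clearview Pharma AG (R3): 94% × 18% = 16.92% of Larkspur Industries Corp.
Chain via Halcyon Mining NL (R3): 66% × 61% = 40.26% of Larkspur Industries Corp.
Aggregating (R1): 2.2% + 16.92% + 40.26% = 59.38%.
59.38% does not exceed the 80% threshold, so Dmitri is not a related party to Larkspur Industries Corp.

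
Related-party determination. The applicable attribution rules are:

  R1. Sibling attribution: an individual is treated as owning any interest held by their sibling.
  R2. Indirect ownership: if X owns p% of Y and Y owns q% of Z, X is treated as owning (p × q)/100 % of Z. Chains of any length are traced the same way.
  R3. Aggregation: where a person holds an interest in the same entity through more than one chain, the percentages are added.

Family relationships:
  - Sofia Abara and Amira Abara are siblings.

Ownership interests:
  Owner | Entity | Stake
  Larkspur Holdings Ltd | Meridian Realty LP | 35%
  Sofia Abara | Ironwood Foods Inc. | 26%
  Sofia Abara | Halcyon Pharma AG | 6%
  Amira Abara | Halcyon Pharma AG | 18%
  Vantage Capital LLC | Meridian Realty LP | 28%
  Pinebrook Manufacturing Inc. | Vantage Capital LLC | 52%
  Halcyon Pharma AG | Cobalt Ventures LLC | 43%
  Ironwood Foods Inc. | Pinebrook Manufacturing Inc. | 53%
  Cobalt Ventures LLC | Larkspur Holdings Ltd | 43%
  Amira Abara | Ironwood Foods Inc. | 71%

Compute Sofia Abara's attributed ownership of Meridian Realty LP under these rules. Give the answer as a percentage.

By sibling attribution (R1), Sofia Abara is treated as also owning Amira Abara's interest in Halcyon Pharma AG, giving 6% + 18% = 24%.
By sibling attribution (R1), Sofia Abara is treated as also owning Amira Abara's interest in Ironwood Foods Inc, giving 26% + 71% = 97%.
Chain via Halcyon Pharma AG → Cobalt Ventures LLC → Larkspur Holdings Ltd (R2): 24% × 43% × 43% × 35% = 1.55316% of Meridian Realty LP.
Chain via Ironwood Foods Inc. → Pinebrook Manufacturing Inc. → Vantage Capital LLC (R2): 97% × 53% × 52% × 28% = 7.485296% of Meridian Realty LP.
Aggregating (R3): 1.55316% + 7.485296% = 9.038456%.

9.038456%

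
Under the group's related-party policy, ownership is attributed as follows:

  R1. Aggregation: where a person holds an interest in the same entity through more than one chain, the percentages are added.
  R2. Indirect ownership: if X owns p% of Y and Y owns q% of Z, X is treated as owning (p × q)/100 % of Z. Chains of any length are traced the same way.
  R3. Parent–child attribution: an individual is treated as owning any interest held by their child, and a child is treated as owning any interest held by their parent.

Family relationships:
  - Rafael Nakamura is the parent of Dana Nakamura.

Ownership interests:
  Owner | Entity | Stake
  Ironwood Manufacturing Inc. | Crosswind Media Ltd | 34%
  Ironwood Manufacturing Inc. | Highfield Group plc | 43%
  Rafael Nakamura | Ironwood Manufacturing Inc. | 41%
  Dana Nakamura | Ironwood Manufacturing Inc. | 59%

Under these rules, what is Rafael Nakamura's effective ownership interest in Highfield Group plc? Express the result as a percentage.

By parent–child attribution (R3), Rafael Nakamura is treated as also owning Dana Nakamura's interest in Ironwood Manufacturing Inc, giving 41% + 59% = 100%.
Chain via Ironwood Manufacturing Inc. (R2): 100% × 43% = 43% of Highfield Group plc.

43%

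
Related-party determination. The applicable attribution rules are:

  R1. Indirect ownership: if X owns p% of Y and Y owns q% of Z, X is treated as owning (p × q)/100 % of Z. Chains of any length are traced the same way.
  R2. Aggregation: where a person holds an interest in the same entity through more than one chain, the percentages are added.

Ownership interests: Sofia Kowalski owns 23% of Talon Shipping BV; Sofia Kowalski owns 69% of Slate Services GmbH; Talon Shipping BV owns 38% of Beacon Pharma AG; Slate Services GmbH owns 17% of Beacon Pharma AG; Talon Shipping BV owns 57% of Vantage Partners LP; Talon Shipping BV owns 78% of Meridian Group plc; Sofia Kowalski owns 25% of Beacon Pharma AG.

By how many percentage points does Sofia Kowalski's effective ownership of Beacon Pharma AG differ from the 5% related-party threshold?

Chain via Slate Services GmbH (R1): 69% × 17% = 11.73% of Beacon Pharma AG.
Chain via Talon Shipping BV (R1): 23% × 38% = 8.74% of Beacon Pharma AG.
Direct interest in Beacon Pharma AG: 25%.
Aggregating (R2): 11.73% + 8.74% + 25% = 45.47%.
45.47% exceeds the 5% threshold by 40.47 percentage points.

40.47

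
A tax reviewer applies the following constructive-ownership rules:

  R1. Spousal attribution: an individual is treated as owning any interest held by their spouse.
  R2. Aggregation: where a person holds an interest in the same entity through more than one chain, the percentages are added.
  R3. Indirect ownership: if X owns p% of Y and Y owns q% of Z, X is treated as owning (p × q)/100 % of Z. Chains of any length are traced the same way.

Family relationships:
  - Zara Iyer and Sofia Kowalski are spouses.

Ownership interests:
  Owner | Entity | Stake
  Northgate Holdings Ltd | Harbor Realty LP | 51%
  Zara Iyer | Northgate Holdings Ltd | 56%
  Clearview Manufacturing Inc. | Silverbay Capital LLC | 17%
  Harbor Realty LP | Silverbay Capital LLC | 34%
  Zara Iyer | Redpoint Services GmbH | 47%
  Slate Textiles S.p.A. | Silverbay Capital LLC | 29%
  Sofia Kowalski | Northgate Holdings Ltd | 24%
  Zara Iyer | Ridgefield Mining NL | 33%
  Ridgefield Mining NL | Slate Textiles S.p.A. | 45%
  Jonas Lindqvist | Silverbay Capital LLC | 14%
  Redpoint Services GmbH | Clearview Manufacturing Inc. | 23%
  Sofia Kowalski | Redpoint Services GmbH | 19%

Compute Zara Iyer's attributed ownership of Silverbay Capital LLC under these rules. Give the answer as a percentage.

By spousal attribution (R1), Zara Iyer is treated as also owning Sofia Kowalski's interest in Redpoint Services GmbH, giving 47% + 19% = 66%.
By spousal attribution (R1), Zara Iyer is treated as also owning Sofia Kowalski's interest in Northgate Holdings Ltd, giving 56% + 24% = 80%.
Chain via Redpoint Services GmbH → Clearview Manufacturing Inc. (R3): 66% × 23% × 17% = 2.5806% of Silverbay Capital LLC.
Chain via Northgate Holdings Ltd → Harbor Realty LP (R3): 80% × 51% × 34% = 13.872% of Silverbay Capital LLC.
Chain via Ridgefield Mining NL → Slate Textiles S.p.A. (R3): 33% × 45% × 29% = 4.3065% of Silverbay Capital LLC.
Aggregating (R2): 2.5806% + 13.872% + 4.3065% = 20.7591%.

20.7591%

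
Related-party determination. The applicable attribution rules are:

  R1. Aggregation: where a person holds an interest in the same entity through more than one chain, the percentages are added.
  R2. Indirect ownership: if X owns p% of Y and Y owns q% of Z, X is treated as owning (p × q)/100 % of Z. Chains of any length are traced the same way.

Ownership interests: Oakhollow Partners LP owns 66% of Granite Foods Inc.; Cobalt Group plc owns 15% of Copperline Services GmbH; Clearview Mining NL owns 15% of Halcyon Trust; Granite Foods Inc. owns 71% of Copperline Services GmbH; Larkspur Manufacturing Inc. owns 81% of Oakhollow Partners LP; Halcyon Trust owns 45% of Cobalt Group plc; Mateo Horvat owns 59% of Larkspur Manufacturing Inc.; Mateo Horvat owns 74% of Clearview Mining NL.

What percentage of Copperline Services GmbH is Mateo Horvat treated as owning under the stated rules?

Chain via Clearview Mining NL → Halcyon Trust → Cobalt Group plc (R2): 74% × 15% × 45% × 15% = 0.74925% of Copperline Services GmbH.
Chain via Larkspur Manufacturing Inc. → Oakhollow Partners LP → Granite Foods Inc. (R2): 59% × 81% × 66% × 71% = 22.394394% of Copperline Services GmbH.
Aggregating (R1): 0.74925% + 22.394394% = 23.143644%.

23.143644%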